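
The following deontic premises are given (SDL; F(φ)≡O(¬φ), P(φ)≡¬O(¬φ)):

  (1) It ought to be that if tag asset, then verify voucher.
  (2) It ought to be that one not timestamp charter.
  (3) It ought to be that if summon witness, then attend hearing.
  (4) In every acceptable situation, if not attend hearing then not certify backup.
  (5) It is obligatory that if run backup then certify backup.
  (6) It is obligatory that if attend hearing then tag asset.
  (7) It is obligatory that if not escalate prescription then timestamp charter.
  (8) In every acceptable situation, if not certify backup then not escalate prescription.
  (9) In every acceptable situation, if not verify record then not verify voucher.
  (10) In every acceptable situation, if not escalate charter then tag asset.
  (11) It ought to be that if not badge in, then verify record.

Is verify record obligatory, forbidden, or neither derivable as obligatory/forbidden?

Premise 2 states O(¬timestamp_charter) outright.
Premise 7, O(¬escalate_prescription → timestamp_charter), contraposes to O(¬timestamp_charter → escalate_prescription); with O(¬timestamp_charter) we get O(escalate_prescription).
The contrapositive of premise 8 (O(¬certify_backup → ¬escalate_prescription)) is O(escalate_prescription → certify_backup), and O(escalate_prescription) is already established, so O(certify_backup).
Premise 4 is O(¬attend_hearing → ¬certify_backup); contrapositively O(certify_backup → attend_hearing). Since O(certify_backup) holds, K gives O(attend_hearing).
Applying K to premise 6 (O(attend_hearing → tag_asset)) and O(attend_hearing) yields O(tag_asset).
With premise 1, O(tag_asset → verify_voucher), the K-axiom yields O(verify_voucher).
Premise 9 is O(¬verify_record → ¬verify_voucher); contrapositively O(verify_voucher → verify_record). Since O(verify_voucher) holds, K gives O(verify_record).
Premises 3, 5, 10, 11 do not contribute to this derivation.
Hence verify_record is obligatory.

Obligatory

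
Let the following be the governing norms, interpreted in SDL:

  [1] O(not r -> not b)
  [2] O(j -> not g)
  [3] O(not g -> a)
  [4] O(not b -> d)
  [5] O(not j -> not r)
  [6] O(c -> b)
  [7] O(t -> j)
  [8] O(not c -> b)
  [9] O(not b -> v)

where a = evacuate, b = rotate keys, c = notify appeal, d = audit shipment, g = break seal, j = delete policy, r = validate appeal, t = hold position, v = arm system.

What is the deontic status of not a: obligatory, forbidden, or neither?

Forbidden

Premises 6 and 8 cover both cases: O(c -> b) and O(not c -> b). Since c ∨ not c is a tautology, O(b) follows.
The contrapositive of premise 1 (O(not r -> not b)) is O(b -> r), and O(b) is already established, so O(r).
The contrapositive of premise 5 (O(not j -> not r)) is O(r -> j), and O(r) is already established, so O(j).
Premise 2 is O(j -> not g); since O(j), deontic closure gives O(not g).
From O(not g) and premise 3, O(not g -> a), we obtain O(a).
Premises 4, 7, 9 do not contribute to this derivation.
Thus O(a), which is F(not a): not a is forbidden.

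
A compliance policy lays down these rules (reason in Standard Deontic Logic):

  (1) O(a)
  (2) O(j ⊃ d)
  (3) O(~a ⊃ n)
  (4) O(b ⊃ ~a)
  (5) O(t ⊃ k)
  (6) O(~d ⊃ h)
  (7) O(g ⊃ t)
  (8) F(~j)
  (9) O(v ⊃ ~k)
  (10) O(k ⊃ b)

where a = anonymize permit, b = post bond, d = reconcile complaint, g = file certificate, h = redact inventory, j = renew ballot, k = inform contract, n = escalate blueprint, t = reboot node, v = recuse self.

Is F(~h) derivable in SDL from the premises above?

Premise 6 is O(~d ⊃ h), but O(~d) is not derivable from the premises, so it does not yield O(h).
No other premise forces O(h). An ideal world satisfying every premise can still have ~h true, so F(~h) is not derivable.

No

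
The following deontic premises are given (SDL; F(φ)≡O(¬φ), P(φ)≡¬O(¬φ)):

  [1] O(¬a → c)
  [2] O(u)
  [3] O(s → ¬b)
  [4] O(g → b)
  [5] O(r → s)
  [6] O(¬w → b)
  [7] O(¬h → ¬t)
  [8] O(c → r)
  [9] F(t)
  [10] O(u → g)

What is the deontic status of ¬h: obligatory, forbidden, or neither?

Neither

Premise 7 is O(¬h → ¬t); even if O(¬t) held, inferring O(¬h) would be affirming the consequent — invalid.
No premise or chain of K-axiom applications forces O(¬h), and none forces O(h). So ¬h is neither obligatory nor forbidden under these norms.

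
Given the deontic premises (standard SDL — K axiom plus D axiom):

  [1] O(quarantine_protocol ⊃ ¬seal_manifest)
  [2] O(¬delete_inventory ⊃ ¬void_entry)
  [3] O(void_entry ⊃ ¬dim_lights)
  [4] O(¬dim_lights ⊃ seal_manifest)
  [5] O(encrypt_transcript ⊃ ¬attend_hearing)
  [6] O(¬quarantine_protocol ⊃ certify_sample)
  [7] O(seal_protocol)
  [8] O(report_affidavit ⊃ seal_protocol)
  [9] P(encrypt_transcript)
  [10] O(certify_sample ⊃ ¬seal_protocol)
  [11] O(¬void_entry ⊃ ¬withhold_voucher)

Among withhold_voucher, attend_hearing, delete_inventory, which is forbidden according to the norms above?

withhold_voucher

Premise 7 states O(seal_protocol) outright.
Premise 10, O(certify_sample ⊃ ¬seal_protocol), contraposes to O(seal_protocol ⊃ ¬certify_sample); with O(seal_protocol) we get O(¬certify_sample).
Premise 6, O(¬quarantine_protocol ⊃ certify_sample), contraposes to O(¬certify_sample ⊃ quarantine_protocol); with O(¬certify_sample) we get O(quarantine_protocol).
Premise 1 is O(quarantine_protocol ⊃ ¬seal_manifest); since O(quarantine_protocol), deontic closure gives O(¬seal_manifest).
The contrapositive of premise 4 (O(¬dim_lights ⊃ seal_manifest)) is O(¬seal_manifest ⊃ dim_lights), and O(¬seal_manifest) is already established, so O(dim_lights).
The contrapositive of premise 3 (O(void_entry ⊃ ¬dim_lights)) is O(dim_lights ⊃ ¬void_entry), and O(dim_lights) is already established, so O(¬void_entry).
From O(¬void_entry) and premise 11, O(¬void_entry ⊃ ¬withhold_voucher), we obtain O(¬withhold_voucher).
So O(¬withhold_voucher) holds, i.e. withhold_voucher is forbidden. None of the other listed options is forbidden under the premises.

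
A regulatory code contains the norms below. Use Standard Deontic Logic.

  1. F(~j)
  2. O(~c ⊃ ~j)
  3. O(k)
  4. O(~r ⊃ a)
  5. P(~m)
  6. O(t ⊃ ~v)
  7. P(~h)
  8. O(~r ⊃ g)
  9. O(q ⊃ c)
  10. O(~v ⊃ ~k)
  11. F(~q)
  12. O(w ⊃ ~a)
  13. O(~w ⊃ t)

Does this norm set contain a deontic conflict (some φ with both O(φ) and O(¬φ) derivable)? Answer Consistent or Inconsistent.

Premise 2 is O(~c ⊃ ~j), but O(~c) is not derivable from the premises, so it does not yield O(~j).
So O(~j) is not derivable, and the apparent clash with O(j) does not arise.
A world satisfying every obligation exists (e.g. a=false, c=true, g=false, h=false, j=true, k=true, m=false, q=true, r=true, t=false, v=true, w=true); no atom is both obligatory and forbidden, so the set is consistent.

Consistent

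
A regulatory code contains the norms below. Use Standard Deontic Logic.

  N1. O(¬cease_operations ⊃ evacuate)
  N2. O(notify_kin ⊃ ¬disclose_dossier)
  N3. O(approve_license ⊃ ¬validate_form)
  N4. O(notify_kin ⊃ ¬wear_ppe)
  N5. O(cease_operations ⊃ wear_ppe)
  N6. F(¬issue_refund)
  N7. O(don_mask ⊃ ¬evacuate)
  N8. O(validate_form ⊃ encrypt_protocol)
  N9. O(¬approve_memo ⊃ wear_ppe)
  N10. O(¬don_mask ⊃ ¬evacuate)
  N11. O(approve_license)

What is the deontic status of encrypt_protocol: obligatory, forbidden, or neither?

Neither

Premise 8 is O(validate_form ⊃ encrypt_protocol), but O(validate_form) is not derivable from the premises, so it does not yield O(encrypt_protocol).
No premise or chain of K-axiom applications forces O(encrypt_protocol), and none forces O(¬encrypt_protocol). So encrypt_protocol is neither obligatory nor forbidden under these norms.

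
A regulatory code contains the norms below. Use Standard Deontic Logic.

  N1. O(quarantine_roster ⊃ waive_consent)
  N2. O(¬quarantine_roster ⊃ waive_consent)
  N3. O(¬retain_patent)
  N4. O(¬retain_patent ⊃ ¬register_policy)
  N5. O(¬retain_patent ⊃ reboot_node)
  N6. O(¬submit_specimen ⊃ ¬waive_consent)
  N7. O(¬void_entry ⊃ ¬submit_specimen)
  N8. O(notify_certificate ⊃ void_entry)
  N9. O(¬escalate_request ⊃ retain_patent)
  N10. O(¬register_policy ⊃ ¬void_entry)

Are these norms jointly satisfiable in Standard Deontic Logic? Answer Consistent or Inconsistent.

Inconsistent

Premises 1 and 2 cover both cases: O(quarantine_roster ⊃ waive_consent) and O(¬quarantine_roster ⊃ waive_consent). Since quarantine_roster ∨ ¬quarantine_roster is a tautology, O(waive_consent) follows.
Premise 6, O(¬submit_specimen ⊃ ¬waive_consent), contraposes to O(waive_consent ⊃ submit_specimen); with O(waive_consent) we get O(submit_specimen).
Premise 7, O(¬void_entry ⊃ ¬submit_specimen), contraposes to O(submit_specimen ⊃ void_entry); with O(submit_specimen) we get O(void_entry).
The contrapositive of premise 10 (O(¬register_policy ⊃ ¬void_entry)) is O(void_entry ⊃ register_policy), and O(void_entry) is already established, so O(register_policy).
The contrapositive of premise 4 (O(¬retain_patent ⊃ ¬register_policy)) is O(register_policy ⊃ retain_patent), and O(register_policy) is already established, so O(retain_patent).
However, premise 3 gives O(¬retain_patent).
We now have both O(retain_patent) and O(¬retain_patent) — retain_patent is simultaneously obligatory and forbidden, violating the D-axiom.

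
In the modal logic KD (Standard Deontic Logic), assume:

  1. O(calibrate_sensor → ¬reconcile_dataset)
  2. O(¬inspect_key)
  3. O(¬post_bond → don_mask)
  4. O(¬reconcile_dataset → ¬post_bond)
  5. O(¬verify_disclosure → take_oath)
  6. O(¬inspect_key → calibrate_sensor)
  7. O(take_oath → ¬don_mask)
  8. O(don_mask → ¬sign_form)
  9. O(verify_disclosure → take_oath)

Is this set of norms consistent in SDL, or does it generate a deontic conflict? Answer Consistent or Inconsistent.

Premises 5 and 9 cover both cases: O(¬verify_disclosure → take_oath) and O(verify_disclosure → take_oath). Since ¬verify_disclosure ∨ verify_disclosure is a tautology, O(take_oath) follows.
Premise 7 is O(take_oath → ¬don_mask); since O(take_oath), deontic closure gives O(¬don_mask).
The contrapositive of premise 3 (O(¬post_bond → don_mask)) is O(¬don_mask → post_bond), and O(¬don_mask) is already established, so O(post_bond).
Premise 4, O(¬reconcile_dataset → ¬post_bond), contraposes to O(post_bond → reconcile_dataset); with O(post_bond) we get O(reconcile_dataset).
Premise 1 is O(calibrate_sensor → ¬reconcile_dataset); contrapositively O(reconcile_dataset → ¬calibrate_sensor). Since O(reconcile_dataset) holds, K gives O(¬calibrate_sensor).
Premise 6 is O(¬inspect_key → calibrate_sensor); contrapositively O(¬calibrate_sensor → inspect_key). Since O(¬calibrate_sensor) holds, K gives O(inspect_key).
Yet premise 2 states O(¬inspect_key).
We now have both O(inspect_key) and O(¬inspect_key) — inspect_key is simultaneously obligatory and forbidden, violating the D-axiom.

Inconsistent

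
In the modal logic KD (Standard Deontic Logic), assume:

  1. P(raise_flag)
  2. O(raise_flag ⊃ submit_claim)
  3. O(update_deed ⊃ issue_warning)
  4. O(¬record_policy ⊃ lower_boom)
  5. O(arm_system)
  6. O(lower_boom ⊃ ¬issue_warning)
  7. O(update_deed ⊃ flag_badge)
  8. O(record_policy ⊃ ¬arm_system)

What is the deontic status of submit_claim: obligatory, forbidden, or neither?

Neither

Premise 2 is O(raise_flag ⊃ submit_claim), but O(raise_flag) is not derivable from the premises (the permission P(raise_flag) asserts only ¬O(¬raise_flag), not O(raise_flag)), so it does not yield O(submit_claim).
No premise or chain of K-axiom applications forces O(submit_claim), and none forces O(¬submit_claim). So submit_claim is neither obligatory nor forbidden under these norms.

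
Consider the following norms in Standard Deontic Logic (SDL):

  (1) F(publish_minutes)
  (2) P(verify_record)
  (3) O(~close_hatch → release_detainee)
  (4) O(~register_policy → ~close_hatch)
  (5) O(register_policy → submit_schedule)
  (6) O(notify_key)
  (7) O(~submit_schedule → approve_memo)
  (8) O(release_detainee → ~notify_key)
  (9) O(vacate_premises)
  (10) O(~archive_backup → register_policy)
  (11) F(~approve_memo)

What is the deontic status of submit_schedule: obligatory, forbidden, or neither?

Obligatory

From premise 6 we have O(notify_key).
Premise 8, O(release_detainee → ~notify_key), contraposes to O(notify_key → ~release_detainee); with O(notify_key) we get O(~release_detainee).
Premise 3, O(~close_hatch → release_detainee), contraposes to O(~release_detainee → close_hatch); with O(~release_detainee) we get O(close_hatch).
Premise 4 is O(~register_policy → ~close_hatch); contrapositively O(close_hatch → register_policy). Since O(close_hatch) holds, K gives O(register_policy).
Premise 5 is O(register_policy → submit_schedule); since O(register_policy), deontic closure gives O(submit_schedule).
Premises 1, 2, 7, 9, 10, 11 do not contribute to this derivation.
Hence submit_schedule is obligatory.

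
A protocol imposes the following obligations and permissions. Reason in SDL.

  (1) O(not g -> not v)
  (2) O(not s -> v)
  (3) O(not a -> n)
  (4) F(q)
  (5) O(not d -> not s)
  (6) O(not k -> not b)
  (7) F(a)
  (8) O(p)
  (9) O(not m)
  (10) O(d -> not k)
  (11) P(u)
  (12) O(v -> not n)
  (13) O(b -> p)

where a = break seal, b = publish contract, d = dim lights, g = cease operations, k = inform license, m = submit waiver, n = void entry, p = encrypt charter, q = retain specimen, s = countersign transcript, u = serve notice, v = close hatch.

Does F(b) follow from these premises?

Yes

Premise 7 is F(a), i.e. O(not a).
From O(not a) and premise 3, O(not a -> n), we obtain O(n).
Premise 12, O(v -> not n), contraposes to O(n -> not v); with O(n) we get O(not v).
Premise 2 is O(not s -> v); contrapositively O(not v -> s). Since O(not v) holds, K gives O(s).
Premise 5, O(not d -> not s), contraposes to O(s -> d); with O(s) we get O(d).
Applying K to premise 10 (O(d -> not k)) and O(d) yields O(not k).
With premise 6, O(not k -> not b), the K-axiom yields O(not b).
Premises 1, 4, 8, 9, 11, 13 do not contribute to this derivation.
So O(not b) holds, i.e. F(b). The claim follows.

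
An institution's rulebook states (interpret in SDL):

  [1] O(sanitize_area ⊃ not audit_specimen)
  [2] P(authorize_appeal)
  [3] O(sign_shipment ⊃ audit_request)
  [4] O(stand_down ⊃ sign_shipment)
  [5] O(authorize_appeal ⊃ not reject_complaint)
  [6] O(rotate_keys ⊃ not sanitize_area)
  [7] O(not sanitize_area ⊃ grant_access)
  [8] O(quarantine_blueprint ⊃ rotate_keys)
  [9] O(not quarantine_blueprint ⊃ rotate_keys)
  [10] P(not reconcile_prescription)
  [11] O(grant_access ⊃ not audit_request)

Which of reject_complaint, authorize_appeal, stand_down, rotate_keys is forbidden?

stand_down

Premises 9 and 8 are O(not quarantine_blueprint ⊃ rotate_keys) and O(quarantine_blueprint ⊃ rotate_keys); every ideal world satisfies not quarantine_blueprint or quarantine_blueprint, so in either case rotate_keys holds — hence O(rotate_keys).
With premise 6, O(rotate_keys ⊃ not sanitize_area), the K-axiom yields O(not sanitize_area).
Premise 7 is O(not sanitize_area ⊃ grant_access); since O(not sanitize_area), deontic closure gives O(grant_access).
With premise 11, O(grant_access ⊃ not audit_request), the K-axiom yields O(not audit_request).
Premise 3 is O(sign_shipment ⊃ audit_request); contrapositively O(not audit_request ⊃ not sign_shipment). Since O(not audit_request) holds, K gives O(not sign_shipment).
Premise 4 is O(stand_down ⊃ sign_shipment); contrapositively O(not sign_shipment ⊃ not stand_down). Since O(not sign_shipment) holds, K gives O(not stand_down).
So O(not stand_down) holds, i.e. stand_down is forbidden. None of the other listed options is forbidden under the premises.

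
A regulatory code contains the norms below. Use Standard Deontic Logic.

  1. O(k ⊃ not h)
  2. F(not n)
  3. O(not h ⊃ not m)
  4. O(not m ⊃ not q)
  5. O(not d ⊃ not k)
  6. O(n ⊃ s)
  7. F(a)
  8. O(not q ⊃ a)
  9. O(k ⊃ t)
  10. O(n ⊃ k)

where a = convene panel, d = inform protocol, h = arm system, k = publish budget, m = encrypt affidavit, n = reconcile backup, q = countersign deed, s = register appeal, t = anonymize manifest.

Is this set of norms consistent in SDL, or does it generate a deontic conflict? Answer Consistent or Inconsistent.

Inconsistent

Premise 7, F(a), is equivalent to O(not a).
The contrapositive of premise 8 (O(not q ⊃ a)) is O(not a ⊃ q), and O(not a) is already established, so O(q).
The contrapositive of premise 4 (O(not m ⊃ not q)) is O(q ⊃ m), and O(q) is already established, so O(m).
Premise 3, O(not h ⊃ not m), contraposes to O(m ⊃ h); with O(m) we get O(h).
Premise 1, O(k ⊃ not h), contraposes to O(h ⊃ not k); with O(h) we get O(not k).
Premise 10 is O(n ⊃ k); contrapositively O(not k ⊃ not n). Since O(not k) holds, K gives O(not n).
Yet premise 2 is F(not n), i.e. O(n).
We now have both O(not n) and O(n) — n is simultaneously obligatory and forbidden, violating the D-axiom.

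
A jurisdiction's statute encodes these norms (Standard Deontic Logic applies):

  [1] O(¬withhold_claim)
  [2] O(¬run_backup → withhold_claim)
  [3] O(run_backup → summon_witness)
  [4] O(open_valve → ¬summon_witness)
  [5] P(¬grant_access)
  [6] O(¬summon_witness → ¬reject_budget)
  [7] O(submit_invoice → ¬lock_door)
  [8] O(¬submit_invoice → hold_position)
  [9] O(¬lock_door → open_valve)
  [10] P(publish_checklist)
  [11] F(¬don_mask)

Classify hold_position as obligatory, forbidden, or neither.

From premise 1 we have O(¬withhold_claim).
Premise 2, O(¬run_backup → withhold_claim), contraposes to O(¬withhold_claim → run_backup); with O(¬withhold_claim) we get O(run_backup).
From O(run_backup) and premise 3, O(run_backup → summon_witness), we obtain O(summon_witness).
Premise 4 is O(open_valve → ¬summon_witness); contrapositively O(summon_witness → ¬open_valve). Since O(summon_witness) holds, K gives O(¬open_valve).
Premise 9 is O(¬lock_door → open_valve); contrapositively O(¬open_valve → lock_door). Since O(¬open_valve) holds, K gives O(lock_door).
Premise 7 is O(submit_invoice → ¬lock_door); contrapositively O(lock_door → ¬submit_invoice). Since O(lock_door) holds, K gives O(¬submit_invoice).
With premise 8, O(¬submit_invoice → hold_position), the K-axiom yields O(hold_position).
Premises 5, 6, 10, 11 do not contribute to this derivation.
Hence hold_position is obligatory.

Obligatory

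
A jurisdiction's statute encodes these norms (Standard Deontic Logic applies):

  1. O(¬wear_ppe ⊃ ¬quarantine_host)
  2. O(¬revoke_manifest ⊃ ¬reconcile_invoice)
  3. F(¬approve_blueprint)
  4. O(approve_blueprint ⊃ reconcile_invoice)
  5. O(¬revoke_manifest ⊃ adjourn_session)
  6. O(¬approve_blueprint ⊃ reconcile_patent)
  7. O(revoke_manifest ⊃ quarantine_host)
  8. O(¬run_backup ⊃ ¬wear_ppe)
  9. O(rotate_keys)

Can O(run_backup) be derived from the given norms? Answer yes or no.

Premise 3, F(¬approve_blueprint), is equivalent to O(approve_blueprint).
Premise 4 is O(approve_blueprint ⊃ reconcile_invoice); since O(approve_blueprint), deontic closure gives O(reconcile_invoice).
The contrapositive of premise 2 (O(¬revoke_manifest ⊃ ¬reconcile_invoice)) is O(reconcile_invoice ⊃ revoke_manifest), and O(reconcile_invoice) is already established, so O(revoke_manifest).
From O(revoke_manifest) and premise 7, O(revoke_manifest ⊃ quarantine_host), we obtain O(quarantine_host).
Premise 1, O(¬wear_ppe ⊃ ¬quarantine_host), contraposes to O(quarantine_host ⊃ wear_ppe); with O(quarantine_host) we get O(wear_ppe).
Premise 8 is O(¬run_backup ⊃ ¬wear_ppe); contrapositively O(wear_ppe ⊃ run_backup). Since O(wear_ppe) holds, K gives O(run_backup).
Premises 5, 6, 9 do not contribute to this derivation.
So O(run_backup) follows.

Yes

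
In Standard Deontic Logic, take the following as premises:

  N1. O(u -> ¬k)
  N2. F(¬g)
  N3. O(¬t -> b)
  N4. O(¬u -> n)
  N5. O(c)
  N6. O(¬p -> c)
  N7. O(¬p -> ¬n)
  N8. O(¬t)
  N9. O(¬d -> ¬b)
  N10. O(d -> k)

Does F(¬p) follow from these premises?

Yes

Premise 8 gives O(¬t).
Applying K to premise 3 (O(¬t -> b)) and O(¬t) yields O(b).
Premise 9, O(¬d -> ¬b), contraposes to O(b -> d); with O(b) we get O(d).
Applying K to premise 10 (O(d -> k)) and O(d) yields O(k).
Premise 1, O(u -> ¬k), contraposes to O(k -> ¬u); with O(k) we get O(¬u).
Applying K to premise 4 (O(¬u -> n)) and O(¬u) yields O(n).
Premise 7, O(¬p -> ¬n), contraposes to O(n -> p); with O(n) we get O(p).
Premises 2, 5, 6 do not contribute to this derivation.
So O(p) holds, i.e. F(¬p). The claim follows.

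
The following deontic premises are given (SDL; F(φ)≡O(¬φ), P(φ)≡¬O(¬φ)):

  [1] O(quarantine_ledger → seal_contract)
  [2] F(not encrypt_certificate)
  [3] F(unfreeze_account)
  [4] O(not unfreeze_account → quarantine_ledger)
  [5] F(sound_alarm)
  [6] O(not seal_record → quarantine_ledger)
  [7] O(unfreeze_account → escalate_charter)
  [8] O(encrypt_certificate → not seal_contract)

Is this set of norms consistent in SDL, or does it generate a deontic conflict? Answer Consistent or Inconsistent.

Premise 3, F(unfreeze_account), is equivalent to O(not unfreeze_account).
Applying K to premise 4 (O(not unfreeze_account → quarantine_ledger)) and O(not unfreeze_account) yields O(quarantine_ledger).
Applying K to premise 1 (O(quarantine_ledger → seal_contract)) and O(quarantine_ledger) yields O(seal_contract).
Premise 8, O(encrypt_certificate → not seal_contract), contraposes to O(seal_contract → not encrypt_certificate); with O(seal_contract) we get O(not encrypt_certificate).
But premise 2, F(not encrypt_certificate), means O(encrypt_certificate).
We now have both O(not encrypt_certificate) and O(encrypt_certificate) — encrypt_certificate is simultaneously obligatory and forbidden, violating the D-axiom.

Inconsistent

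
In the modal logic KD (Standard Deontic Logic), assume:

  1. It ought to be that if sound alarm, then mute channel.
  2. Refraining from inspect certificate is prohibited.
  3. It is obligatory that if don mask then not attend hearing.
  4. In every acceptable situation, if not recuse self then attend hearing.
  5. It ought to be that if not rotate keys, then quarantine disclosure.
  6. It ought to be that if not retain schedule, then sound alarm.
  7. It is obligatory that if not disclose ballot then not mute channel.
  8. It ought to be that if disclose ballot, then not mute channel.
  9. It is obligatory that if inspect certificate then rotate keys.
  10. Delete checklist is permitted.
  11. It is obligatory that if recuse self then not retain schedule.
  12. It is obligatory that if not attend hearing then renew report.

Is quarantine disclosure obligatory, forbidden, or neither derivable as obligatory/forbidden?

Premise 5 is O(¬rotate_keys → quarantine_disclosure), but O(¬rotate_keys) is not derivable from the premises, so it does not yield O(quarantine_disclosure).
No premise or chain of K-axiom applications forces O(quarantine_disclosure), and none forces O(¬quarantine_disclosure). So quarantine_disclosure is neither obligatory nor forbidden under these norms.

Neither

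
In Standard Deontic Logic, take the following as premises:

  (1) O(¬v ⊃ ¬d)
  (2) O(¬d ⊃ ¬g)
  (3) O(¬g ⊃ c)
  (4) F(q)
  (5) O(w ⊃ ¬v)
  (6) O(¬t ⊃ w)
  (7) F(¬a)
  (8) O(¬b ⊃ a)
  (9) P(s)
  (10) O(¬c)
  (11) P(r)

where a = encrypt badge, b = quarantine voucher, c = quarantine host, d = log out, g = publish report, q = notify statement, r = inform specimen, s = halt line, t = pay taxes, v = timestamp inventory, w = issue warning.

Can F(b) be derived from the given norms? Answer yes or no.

Premise 8 is O(¬b ⊃ a); even if O(a) held, inferring O(¬b) would be affirming the consequent — invalid.
No other premise forces O(¬b). An ideal world satisfying every premise can still have b true, so F(b) is not derivable.

No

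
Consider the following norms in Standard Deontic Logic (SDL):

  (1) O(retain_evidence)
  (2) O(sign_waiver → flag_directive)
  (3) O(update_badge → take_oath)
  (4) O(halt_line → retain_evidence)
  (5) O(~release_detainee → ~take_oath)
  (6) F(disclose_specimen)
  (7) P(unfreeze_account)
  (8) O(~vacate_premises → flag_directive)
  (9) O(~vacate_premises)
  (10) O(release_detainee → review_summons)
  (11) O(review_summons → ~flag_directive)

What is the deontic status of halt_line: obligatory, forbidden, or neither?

Premise 4 is O(halt_line → retain_evidence); even if O(retain_evidence) held, inferring O(halt_line) would be affirming the consequent — invalid.
No premise or chain of K-axiom applications forces O(halt_line), and none forces O(~halt_line). So halt_line is neither obligatory nor forbidden under these norms.

Neither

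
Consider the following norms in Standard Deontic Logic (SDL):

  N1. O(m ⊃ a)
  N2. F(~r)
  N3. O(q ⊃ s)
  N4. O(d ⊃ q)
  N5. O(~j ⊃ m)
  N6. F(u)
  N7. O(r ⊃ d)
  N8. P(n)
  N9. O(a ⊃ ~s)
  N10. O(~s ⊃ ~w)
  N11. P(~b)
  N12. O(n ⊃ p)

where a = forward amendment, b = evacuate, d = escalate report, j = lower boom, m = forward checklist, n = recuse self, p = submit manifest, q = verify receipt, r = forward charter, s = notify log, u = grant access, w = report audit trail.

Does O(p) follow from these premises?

Premise 12 is O(n ⊃ p), but O(n) is not derivable from the premises (the permission P(n) asserts only ~O(~n), not O(n)), so it does not yield O(p).
No other premise forces O(p). An ideal world satisfying every premise can still have p false, so O(p) is not derivable.

No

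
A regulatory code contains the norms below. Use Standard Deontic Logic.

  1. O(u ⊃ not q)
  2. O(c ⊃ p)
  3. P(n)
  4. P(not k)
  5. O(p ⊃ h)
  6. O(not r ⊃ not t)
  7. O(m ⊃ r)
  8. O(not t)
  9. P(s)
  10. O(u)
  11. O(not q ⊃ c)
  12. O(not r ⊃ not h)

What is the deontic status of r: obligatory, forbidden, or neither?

Obligatory

From premise 10 we have O(u).
From O(u) and premise 1, O(u ⊃ not q), we obtain O(not q).
From O(not q) and premise 11, O(not q ⊃ c), we obtain O(c).
From O(c) and premise 2, O(c ⊃ p), we obtain O(p).
With premise 5, O(p ⊃ h), the K-axiom yields O(h).
Premise 12 is O(not r ⊃ not h); contrapositively O(h ⊃ r). Since O(h) holds, K gives O(r).
Premises 3, 4, 6, 7, 8, 9 do not contribute to this derivation.
Hence r is obligatory.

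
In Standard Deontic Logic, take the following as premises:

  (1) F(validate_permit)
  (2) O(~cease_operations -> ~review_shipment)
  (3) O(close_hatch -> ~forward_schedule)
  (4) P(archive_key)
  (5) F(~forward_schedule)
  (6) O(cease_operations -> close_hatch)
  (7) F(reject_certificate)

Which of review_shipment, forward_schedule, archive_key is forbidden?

review_shipment

Premise 5, F(~forward_schedule), is equivalent to O(forward_schedule).
Premise 3 is O(close_hatch -> ~forward_schedule); contrapositively O(forward_schedule -> ~close_hatch). Since O(forward_schedule) holds, K gives O(~close_hatch).
The contrapositive of premise 6 (O(cease_operations -> close_hatch)) is O(~close_hatch -> ~cease_operations), and O(~close_hatch) is already established, so O(~cease_operations).
From O(~cease_operations) and premise 2, O(~cease_operations -> ~review_shipment), we obtain O(~review_shipment).
So O(~review_shipment) holds, i.e. review_shipment is forbidden. None of the other listed options is forbidden under the premises.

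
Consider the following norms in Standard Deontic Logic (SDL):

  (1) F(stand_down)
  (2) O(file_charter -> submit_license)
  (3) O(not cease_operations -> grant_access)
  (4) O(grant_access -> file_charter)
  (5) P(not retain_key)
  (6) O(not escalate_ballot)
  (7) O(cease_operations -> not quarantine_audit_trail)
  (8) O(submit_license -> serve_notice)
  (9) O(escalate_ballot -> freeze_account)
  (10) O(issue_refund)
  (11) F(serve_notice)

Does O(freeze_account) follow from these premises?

Premise 9 is O(escalate_ballot -> freeze_account), but O(escalate_ballot) is not derivable from the premises, so it does not yield O(freeze_account).
No other premise forces O(freeze_account). An ideal world satisfying every premise can still have freeze_account false, so O(freeze_account) is not derivable.

No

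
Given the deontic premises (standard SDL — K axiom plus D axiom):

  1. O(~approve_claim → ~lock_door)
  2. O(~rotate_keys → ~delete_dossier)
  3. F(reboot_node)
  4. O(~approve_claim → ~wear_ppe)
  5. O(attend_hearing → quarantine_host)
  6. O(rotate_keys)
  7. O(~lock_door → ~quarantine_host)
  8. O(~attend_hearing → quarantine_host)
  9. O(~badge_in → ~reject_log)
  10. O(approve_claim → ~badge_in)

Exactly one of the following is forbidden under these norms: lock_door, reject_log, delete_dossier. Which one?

reject_log

Premises 8 and 5 are O(~attend_hearing → quarantine_host) and O(attend_hearing → quarantine_host); every ideal world satisfies ~attend_hearing or attend_hearing, so in either case quarantine_host holds — hence O(quarantine_host).
Premise 7 is O(~lock_door → ~quarantine_host); contrapositively O(quarantine_host → lock_door). Since O(quarantine_host) holds, K gives O(lock_door).
The contrapositive of premise 1 (O(~approve_claim → ~lock_door)) is O(lock_door → approve_claim), and O(lock_door) is already established, so O(approve_claim).
From O(approve_claim) and premise 10, O(approve_claim → ~badge_in), we obtain O(~badge_in).
Premise 9 is O(~badge_in → ~reject_log); since O(~badge_in), deontic closure gives O(~reject_log).
So O(~reject_log) holds, i.e. reject_log is forbidden. None of the other listed options is forbidden under the premises.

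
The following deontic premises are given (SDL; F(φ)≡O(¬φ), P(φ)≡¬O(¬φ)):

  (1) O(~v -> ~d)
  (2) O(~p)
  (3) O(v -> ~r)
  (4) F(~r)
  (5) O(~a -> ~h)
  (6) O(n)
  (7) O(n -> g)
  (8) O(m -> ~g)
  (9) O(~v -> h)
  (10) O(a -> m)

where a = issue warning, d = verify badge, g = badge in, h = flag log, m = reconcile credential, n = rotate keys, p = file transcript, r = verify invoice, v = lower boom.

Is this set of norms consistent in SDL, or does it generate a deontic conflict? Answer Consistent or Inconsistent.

Inconsistent

Premise 6 states O(n) outright.
From O(n) and premise 7, O(n -> g), we obtain O(g).
Premise 8 is O(m -> ~g); contrapositively O(g -> ~m). Since O(g) holds, K gives O(~m).
Premise 10, O(a -> m), contraposes to O(~m -> ~a); with O(~m) we get O(~a).
From O(~a) and premise 5, O(~a -> ~h), we obtain O(~h).
Premise 9 is O(~v -> h); contrapositively O(~h -> v). Since O(~h) holds, K gives O(v).
With premise 3, O(v -> ~r), the K-axiom yields O(~r).
However, F(~r) at premise 4 amounts to O(r).
We now have both O(~r) and O(r) — r is simultaneously obligatory and forbidden, violating the D-axiom.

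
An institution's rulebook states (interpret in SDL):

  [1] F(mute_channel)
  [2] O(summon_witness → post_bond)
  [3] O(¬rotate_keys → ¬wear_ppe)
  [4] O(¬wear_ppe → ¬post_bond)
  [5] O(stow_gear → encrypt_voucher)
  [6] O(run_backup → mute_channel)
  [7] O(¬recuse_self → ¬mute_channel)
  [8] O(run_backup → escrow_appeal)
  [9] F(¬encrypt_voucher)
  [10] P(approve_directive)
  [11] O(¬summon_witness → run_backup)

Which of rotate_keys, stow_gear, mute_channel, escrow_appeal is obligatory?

rotate_keys

Premise 1, F(mute_channel), is equivalent to O(¬mute_channel).
Premise 6 is O(run_backup → mute_channel); contrapositively O(¬mute_channel → ¬run_backup). Since O(¬mute_channel) holds, K gives O(¬run_backup).
The contrapositive of premise 11 (O(¬summon_witness → run_backup)) is O(¬run_backup → summon_witness), and O(¬run_backup) is already established, so O(summon_witness).
From O(summon_witness) and premise 2, O(summon_witness → post_bond), we obtain O(post_bond).
The contrapositive of premise 4 (O(¬wear_ppe → ¬post_bond)) is O(post_bond → wear_ppe), and O(post_bond) is already established, so O(wear_ppe).
The contrapositive of premise 3 (O(¬rotate_keys → ¬wear_ppe)) is O(wear_ppe → rotate_keys), and O(wear_ppe) is already established, so O(rotate_keys).
So O(rotate_keys) holds — rotate_keys is obligatory. None of the other listed options is made obligatory by any chain of premises.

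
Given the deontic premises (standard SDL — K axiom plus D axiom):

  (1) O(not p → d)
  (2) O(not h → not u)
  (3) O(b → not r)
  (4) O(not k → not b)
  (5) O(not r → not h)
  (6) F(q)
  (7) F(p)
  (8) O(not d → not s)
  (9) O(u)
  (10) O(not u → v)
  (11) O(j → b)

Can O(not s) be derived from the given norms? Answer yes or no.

Premise 8 is O(not d → not s), but O(not d) is not derivable from the premises, so it does not yield O(not s).
No other premise forces O(not s). An ideal world satisfying every premise can still have not s false, so O(not s) is not derivable.

No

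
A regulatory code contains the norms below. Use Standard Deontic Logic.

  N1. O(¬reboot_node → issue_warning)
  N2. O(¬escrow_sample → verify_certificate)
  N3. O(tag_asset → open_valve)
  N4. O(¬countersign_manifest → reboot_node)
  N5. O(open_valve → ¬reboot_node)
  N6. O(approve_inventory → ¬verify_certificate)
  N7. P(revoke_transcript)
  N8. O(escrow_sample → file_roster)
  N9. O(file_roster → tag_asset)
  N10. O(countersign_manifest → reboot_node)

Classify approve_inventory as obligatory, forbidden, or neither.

Forbidden

Premises 10 and 4 are O(countersign_manifest → reboot_node) and O(¬countersign_manifest → reboot_node); every ideal world satisfies countersign_manifest or ¬countersign_manifest, so in either case reboot_node holds — hence O(reboot_node).
The contrapositive of premise 5 (O(open_valve → ¬reboot_node)) is O(reboot_node → ¬open_valve), and O(reboot_node) is already established, so O(¬open_valve).
Premise 3 is O(tag_asset → open_valve); contrapositively O(¬open_valve → ¬tag_asset). Since O(¬open_valve) holds, K gives O(¬tag_asset).
The contrapositive of premise 9 (O(file_roster → tag_asset)) is O(¬tag_asset → ¬file_roster), and O(¬tag_asset) is already established, so O(¬file_roster).
The contrapositive of premise 8 (O(escrow_sample → file_roster)) is O(¬file_roster → ¬escrow_sample), and O(¬file_roster) is already established, so O(¬escrow_sample).
From O(¬escrow_sample) and premise 2, O(¬escrow_sample → verify_certificate), we obtain O(verify_certificate).
The contrapositive of premise 6 (O(approve_inventory → ¬verify_certificate)) is O(verify_certificate → ¬approve_inventory), and O(verify_certificate) is already established, so O(¬approve_inventory).
Premises 1, 7 do not contribute to this derivation.
Thus O(¬approve_inventory), which is F(approve_inventory): approve_inventory is forbidden.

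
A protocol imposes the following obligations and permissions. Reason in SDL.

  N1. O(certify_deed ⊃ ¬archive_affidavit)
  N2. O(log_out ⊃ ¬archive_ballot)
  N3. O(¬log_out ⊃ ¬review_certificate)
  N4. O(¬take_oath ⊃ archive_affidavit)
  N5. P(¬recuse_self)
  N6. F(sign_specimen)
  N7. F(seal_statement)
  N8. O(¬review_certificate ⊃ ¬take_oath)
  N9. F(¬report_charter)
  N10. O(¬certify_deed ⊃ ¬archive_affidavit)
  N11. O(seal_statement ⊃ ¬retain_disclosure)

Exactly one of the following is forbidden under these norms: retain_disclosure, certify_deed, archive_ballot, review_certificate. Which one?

archive_ballot

Premises 1 and 10 cover both cases: O(certify_deed ⊃ ¬archive_affidavit) and O(¬certify_deed ⊃ ¬archive_affidavit). Since certify_deed ∨ ¬certify_deed is a tautology, O(¬archive_affidavit) follows.
The contrapositive of premise 4 (O(¬take_oath ⊃ archive_affidavit)) is O(¬archive_affidavit ⊃ take_oath), and O(¬archive_affidavit) is already established, so O(take_oath).
The contrapositive of premise 8 (O(¬review_certificate ⊃ ¬take_oath)) is O(take_oath ⊃ review_certificate), and O(take_oath) is already established, so O(review_certificate).
Premise 3, O(¬log_out ⊃ ¬review_certificate), contraposes to O(review_certificate ⊃ log_out); with O(review_certificate) we get O(log_out).
With premise 2, O(log_out ⊃ ¬archive_ballot), the K-axiom yields O(¬archive_ballot).
So O(¬archive_ballot) holds, i.e. archive_ballot is forbidden. None of the other listed options is forbidden under the premises.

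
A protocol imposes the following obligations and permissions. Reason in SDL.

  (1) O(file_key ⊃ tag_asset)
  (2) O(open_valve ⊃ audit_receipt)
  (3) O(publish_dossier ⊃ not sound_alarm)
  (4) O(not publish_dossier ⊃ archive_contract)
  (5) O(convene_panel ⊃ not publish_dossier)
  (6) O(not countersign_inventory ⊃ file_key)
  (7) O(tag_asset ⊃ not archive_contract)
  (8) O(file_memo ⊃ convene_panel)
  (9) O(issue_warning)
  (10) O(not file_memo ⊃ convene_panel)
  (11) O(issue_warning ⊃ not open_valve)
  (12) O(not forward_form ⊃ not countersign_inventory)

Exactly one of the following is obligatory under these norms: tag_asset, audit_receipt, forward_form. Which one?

By case analysis on not file_memo: premise 10 gives O(not file_memo ⊃ convene_panel) and premise 8 gives O(file_memo ⊃ convene_panel), so O(convene_panel) either way.
Applying K to premise 5 (O(convene_panel ⊃ not publish_dossier)) and O(convene_panel) yields O(not publish_dossier).
Premise 4 is O(not publish_dossier ⊃ archive_contract); since O(not publish_dossier), deontic closure gives O(archive_contract).
Premise 7, O(tag_asset ⊃ not archive_contract), contraposes to O(archive_contract ⊃ not tag_asset); with O(archive_contract) we get O(not tag_asset).
Premise 1 is O(file_key ⊃ tag_asset); contrapositively O(not tag_asset ⊃ not file_key). Since O(not tag_asset) holds, K gives O(not file_key).
Premise 6, O(not countersign_inventory ⊃ file_key), contraposes to O(not file_key ⊃ countersign_inventory); with O(not file_key) we get O(countersign_inventory).
Premise 12, O(not forward_form ⊃ not countersign_inventory), contraposes to O(countersign_inventory ⊃ forward_form); with O(countersign_inventory) we get O(forward_form).
So O(forward_form) holds — forward_form is obligatory. None of the other listed options is made obligatory by any chain of premises.

forward_form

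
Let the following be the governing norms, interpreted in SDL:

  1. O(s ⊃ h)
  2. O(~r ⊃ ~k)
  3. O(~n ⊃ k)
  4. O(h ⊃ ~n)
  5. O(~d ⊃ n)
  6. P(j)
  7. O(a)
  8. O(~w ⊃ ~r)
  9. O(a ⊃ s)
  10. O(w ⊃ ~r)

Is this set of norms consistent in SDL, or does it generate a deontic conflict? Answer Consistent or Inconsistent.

Inconsistent

Premises 8 and 10 cover both cases: O(~w ⊃ ~r) and O(w ⊃ ~r). Since ~w ∨ w is a tautology, O(~r) follows.
Premise 2 is O(~r ⊃ ~k); since O(~r), deontic closure gives O(~k).
Premise 3, O(~n ⊃ k), contraposes to O(~k ⊃ n); with O(~k) we get O(n).
The contrapositive of premise 4 (O(h ⊃ ~n)) is O(n ⊃ ~h), and O(n) is already established, so O(~h).
Premise 1, O(s ⊃ h), contraposes to O(~h ⊃ ~s); with O(~h) we get O(~s).
The contrapositive of premise 9 (O(a ⊃ s)) is O(~s ⊃ ~a), and O(~s) is already established, so O(~a).
Yet premise 7 states O(a).
We now have both O(~a) and O(a) — a is simultaneously obligatory and forbidden, violating the D-axiom.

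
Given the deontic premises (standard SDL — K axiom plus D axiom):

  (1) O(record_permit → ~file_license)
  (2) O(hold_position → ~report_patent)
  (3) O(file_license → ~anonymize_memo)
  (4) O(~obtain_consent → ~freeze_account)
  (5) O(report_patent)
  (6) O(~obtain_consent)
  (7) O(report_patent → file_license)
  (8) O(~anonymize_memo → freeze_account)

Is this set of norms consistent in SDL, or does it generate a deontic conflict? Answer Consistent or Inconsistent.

Premise 6 states O(~obtain_consent) outright.
With premise 4, O(~obtain_consent → ~freeze_account), the K-axiom yields O(~freeze_account).
The contrapositive of premise 8 (O(~anonymize_memo → freeze_account)) is O(~freeze_account → anonymize_memo), and O(~freeze_account) is already established, so O(anonymize_memo).
Premise 3 is O(file_license → ~anonymize_memo); contrapositively O(anonymize_memo → ~file_license). Since O(anonymize_memo) holds, K gives O(~file_license).
The contrapositive of premise 7 (O(report_patent → file_license)) is O(~file_license → ~report_patent), and O(~file_license) is already established, so O(~report_patent).
Yet premise 5 states O(report_patent).
We now have both O(~report_patent) and O(report_patent) — report_patent is simultaneously obligatory and forbidden, violating the D-axiom.

Inconsistent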